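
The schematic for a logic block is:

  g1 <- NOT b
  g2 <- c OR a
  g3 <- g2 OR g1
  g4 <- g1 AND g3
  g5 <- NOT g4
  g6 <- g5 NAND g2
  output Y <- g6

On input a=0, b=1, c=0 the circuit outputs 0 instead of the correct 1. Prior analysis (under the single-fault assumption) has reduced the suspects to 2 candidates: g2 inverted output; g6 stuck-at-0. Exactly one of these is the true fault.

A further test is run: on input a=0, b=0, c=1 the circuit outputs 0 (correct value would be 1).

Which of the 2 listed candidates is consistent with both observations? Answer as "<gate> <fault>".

Evaluate each candidate on input a=0, b=0, c=1:
  g2 inverted output: g1=1, g2=0 [inverted output], g3=1, g4=1, g5=0, g6=1 → 1 — eliminated
  g6 stuck-at-0: g1=1, g2=1, g3=1, g4=1, g5=0, g6=0 [stuck-at-0] → 0 — matches
Only g6 stuck-at-0 reproduces the observed 0.

g6 stuck-at-0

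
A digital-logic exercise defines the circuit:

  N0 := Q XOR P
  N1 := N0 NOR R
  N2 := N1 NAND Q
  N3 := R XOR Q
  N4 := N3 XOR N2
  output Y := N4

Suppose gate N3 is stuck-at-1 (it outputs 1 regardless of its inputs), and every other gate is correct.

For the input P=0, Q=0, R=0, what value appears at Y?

0

Propagate with N3 forced: N0=0, N1=1, N2=1, N3=1 [stuck-at-1], N4=0.
So Y = 0. (Without the fault it would be 1.)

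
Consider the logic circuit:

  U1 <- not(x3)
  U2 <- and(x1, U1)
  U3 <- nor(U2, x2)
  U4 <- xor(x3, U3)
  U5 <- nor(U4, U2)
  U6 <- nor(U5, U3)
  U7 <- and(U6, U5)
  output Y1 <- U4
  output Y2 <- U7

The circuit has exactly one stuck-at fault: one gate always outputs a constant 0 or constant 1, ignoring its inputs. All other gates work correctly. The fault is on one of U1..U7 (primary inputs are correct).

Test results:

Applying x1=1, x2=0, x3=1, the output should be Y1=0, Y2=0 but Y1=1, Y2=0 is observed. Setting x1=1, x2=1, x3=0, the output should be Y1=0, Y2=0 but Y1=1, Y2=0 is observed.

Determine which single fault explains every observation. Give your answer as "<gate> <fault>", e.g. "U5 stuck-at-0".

U4 stuck-at-1

Fault-free values for test 1 (x1=1, x2=0, x3=1): U1=0, U2=0, U3=1, U4=0, U5=1, U6=0, U7=0, giving Y1=0, Y2=0. Observed Y1=1, Y2=0.
Test 1: faults giving observed Y1=1, Y2=0 are {U1 stuck-at-1, U2 stuck-at-1, U3 stuck-at-0, U4 stuck-at-1}.
Test 2 (x1=1, x2=1, x3=0): fault-free U1=1, U2=1, U3=0, U4=0, U5=0, U6=1, U7=0 → Y1=0, Y2=0; observed Y1=1, Y2=0. Eliminates U1 stuck-at-1, U2 stuck-at-1, U3 stuck-at-0.
Only U4 stuck-at-1 is consistent with every test.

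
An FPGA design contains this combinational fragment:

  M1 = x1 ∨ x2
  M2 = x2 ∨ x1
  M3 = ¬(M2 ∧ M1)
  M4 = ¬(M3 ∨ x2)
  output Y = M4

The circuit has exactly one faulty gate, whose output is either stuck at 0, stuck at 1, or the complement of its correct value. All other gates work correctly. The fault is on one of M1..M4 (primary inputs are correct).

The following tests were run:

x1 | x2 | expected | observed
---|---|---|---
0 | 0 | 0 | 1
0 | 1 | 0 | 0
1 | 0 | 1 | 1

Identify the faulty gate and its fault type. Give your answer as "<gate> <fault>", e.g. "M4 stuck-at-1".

M3 stuck-at-0

Fault-free values for test 1 (x1=0, x2=0): M1=0, M2=0, M3=1, M4=0, giving Y=0. Observed 1.
Test 1: faults giving observed 1 are {M3 stuck-at-0, M3 inverted output, M4 stuck-at-1, M4 inverted output}.
Test 2 (x1=0, x2=1): fault-free M1=1, M2=1, M3=0, M4=0 → 0; observed 0. Eliminates M4 stuck-at-1, M4 inverted output.
Test 3 (x1=1, x2=0): fault-free M1=1, M2=1, M3=0, M4=1 → 1; observed 1. Eliminates M3 inverted output.
Only M3 stuck-at-0 is consistent with every test.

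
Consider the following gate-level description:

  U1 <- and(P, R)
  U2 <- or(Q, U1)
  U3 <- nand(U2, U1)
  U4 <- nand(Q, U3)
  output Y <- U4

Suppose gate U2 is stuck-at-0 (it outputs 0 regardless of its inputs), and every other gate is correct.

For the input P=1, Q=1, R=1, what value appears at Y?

Propagate with U2 forced: U1=1, U2=0 [stuck-at-0], U3=1, U4=0.
So Y = 0. (Without the fault it would be 1.)

0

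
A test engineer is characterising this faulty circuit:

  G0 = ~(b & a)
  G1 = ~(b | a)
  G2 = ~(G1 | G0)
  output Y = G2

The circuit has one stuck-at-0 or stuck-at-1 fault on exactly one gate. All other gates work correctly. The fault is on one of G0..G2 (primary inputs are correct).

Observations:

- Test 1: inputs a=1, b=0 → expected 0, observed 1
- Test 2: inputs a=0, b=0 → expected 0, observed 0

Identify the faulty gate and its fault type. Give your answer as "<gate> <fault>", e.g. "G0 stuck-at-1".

Fault-free values for test 1 (a=1, b=0): G0=1, G1=0, G2=0, giving Y=0. Observed 1.
Test 1: faults giving observed 1 are {G0 stuck-at-0, G2 stuck-at-1}.
Test 2 (a=0, b=0): fault-free G0=1, G1=1, G2=0 → 0; observed 0. Eliminates G2 stuck-at-1.
Only G0 stuck-at-0 is consistent with every test.

G0 stuck-at-0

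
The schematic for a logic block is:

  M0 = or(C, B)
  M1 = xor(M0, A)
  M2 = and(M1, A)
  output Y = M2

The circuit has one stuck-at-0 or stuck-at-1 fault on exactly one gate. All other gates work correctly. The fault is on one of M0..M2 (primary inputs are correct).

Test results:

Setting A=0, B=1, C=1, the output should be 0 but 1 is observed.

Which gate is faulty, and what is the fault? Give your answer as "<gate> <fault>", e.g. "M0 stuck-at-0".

Fault-free values for test 1 (A=0, B=1, C=1): M0=1, M1=1, M2=0, giving Y=0. Observed 1.
Test 1: faults giving observed 1 are {M2 stuck-at-1}.
Only M2 stuck-at-1 is consistent with every test.

M2 stuck-at-1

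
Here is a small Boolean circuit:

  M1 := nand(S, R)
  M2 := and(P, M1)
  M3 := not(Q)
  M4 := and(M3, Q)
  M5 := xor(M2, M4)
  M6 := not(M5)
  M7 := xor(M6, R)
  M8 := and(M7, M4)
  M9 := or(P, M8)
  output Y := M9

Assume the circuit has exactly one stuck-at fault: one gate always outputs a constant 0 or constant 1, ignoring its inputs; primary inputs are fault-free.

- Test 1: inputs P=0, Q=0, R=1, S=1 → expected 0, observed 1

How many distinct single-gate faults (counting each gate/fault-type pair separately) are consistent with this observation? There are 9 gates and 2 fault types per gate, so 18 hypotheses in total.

Fault-free: M1=0, M2=0, M3=1, M4=0, M5=0, M6=1, M7=0, M8=0, M9=0 → 0. Observed 1.
  M1: none of the 2 fault types match ✗
  M2: none of the 2 fault types match ✗
  M3: none of the 2 fault types match ✗
  M4: stuck-at-1 ✓; others ✗
  M5: none of the 2 fault types match ✗
  M6: none of the 2 fault types match ✗
  M7: none of the 2 fault types match ✗
  M8: stuck-at-1 ✓; others ✗
  M9: stuck-at-1 ✓; others ✗
Consistent faults: {M4 stuck-at-1, M8 stuck-at-1, M9 stuck-at-1} — 3 in all.

3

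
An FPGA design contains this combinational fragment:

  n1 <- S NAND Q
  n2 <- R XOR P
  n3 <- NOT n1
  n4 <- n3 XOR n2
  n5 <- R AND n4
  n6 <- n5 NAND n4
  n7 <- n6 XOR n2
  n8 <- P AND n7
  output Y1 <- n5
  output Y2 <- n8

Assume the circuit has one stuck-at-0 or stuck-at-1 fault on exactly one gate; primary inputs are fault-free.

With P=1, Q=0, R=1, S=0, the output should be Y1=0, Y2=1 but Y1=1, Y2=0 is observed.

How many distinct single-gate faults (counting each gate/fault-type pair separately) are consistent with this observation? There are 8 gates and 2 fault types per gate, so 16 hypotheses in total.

3

Fault-free: n1=1, n2=0, n3=0, n4=0, n5=0, n6=1, n7=1, n8=1 → Y1=0, Y2=1. Observed Y1=1, Y2=0.
  n1: stuck-at-0 ✓; others ✗
  n2: none of the 2 fault types match ✗
  n3: stuck-at-1 ✓; others ✗
  n4: stuck-at-1 ✓; others ✗
  n5: none of the 2 fault types match ✗
  n6: none of the 2 fault types match ✗
  n7: none of the 2 fault types match ✗
  n8: none of the 2 fault types match ✗
Consistent faults: {n1 stuck-at-0, n3 stuck-at-1, n4 stuck-at-1} — 3 in all.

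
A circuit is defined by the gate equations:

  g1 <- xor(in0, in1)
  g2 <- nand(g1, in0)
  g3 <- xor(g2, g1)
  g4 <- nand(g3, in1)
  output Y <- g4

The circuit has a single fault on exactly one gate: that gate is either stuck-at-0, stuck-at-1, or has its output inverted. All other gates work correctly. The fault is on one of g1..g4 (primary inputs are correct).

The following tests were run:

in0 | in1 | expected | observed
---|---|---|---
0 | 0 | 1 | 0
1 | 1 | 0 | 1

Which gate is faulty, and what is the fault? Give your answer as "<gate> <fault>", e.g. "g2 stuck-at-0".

Fault-free values for test 1 (in0=0, in1=0): g1=0, g2=1, g3=1, g4=1, giving Y=1. Observed 0.
Test 1: faults giving observed 0 are {g4 stuck-at-0, g4 inverted output}.
Test 2 (in0=1, in1=1): fault-free g1=0, g2=1, g3=1, g4=0 → 0; observed 1. Eliminates g4 stuck-at-0.
Only g4 inverted output is consistent with every test.

g4 inverted output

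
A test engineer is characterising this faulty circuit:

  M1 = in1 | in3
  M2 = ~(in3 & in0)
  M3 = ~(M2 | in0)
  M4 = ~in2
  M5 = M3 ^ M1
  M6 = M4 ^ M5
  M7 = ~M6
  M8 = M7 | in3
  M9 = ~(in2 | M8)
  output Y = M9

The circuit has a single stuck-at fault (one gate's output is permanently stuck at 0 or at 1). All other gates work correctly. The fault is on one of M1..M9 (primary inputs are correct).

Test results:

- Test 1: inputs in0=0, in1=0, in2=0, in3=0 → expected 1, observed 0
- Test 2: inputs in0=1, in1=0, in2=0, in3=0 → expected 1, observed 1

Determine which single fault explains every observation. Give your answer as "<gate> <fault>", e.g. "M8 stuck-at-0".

M2 stuck-at-0

Fault-free values for test 1 (in0=0, in1=0, in2=0, in3=0): M1=0, M2=1, M3=0, M4=1, M5=0, M6=1, M7=0, M8=0, M9=1, giving Y=1. Observed 0.
Test 1: faults giving observed 0 are {M1 stuck-at-1, M2 stuck-at-0, M3 stuck-at-1, M4 stuck-at-0, M5 stuck-at-1, M6 stuck-at-0, M7 stuck-at-1, M8 stuck-at-1, M9 stuck-at-0}.
Test 2 (in0=1, in1=0, in2=0, in3=0): fault-free M1=0, M2=1, M3=0, M4=1, M5=0, M6=1, M7=0, M8=0, M9=1 → 1; observed 1. Eliminates M1 stuck-at-1, M3 stuck-at-1, M4 stuck-at-0, M5 stuck-at-1, M6 stuck-at-0, M7 stuck-at-1, M8 stuck-at-1, M9 stuck-at-0.
Only M2 stuck-at-0 is consistent with every test.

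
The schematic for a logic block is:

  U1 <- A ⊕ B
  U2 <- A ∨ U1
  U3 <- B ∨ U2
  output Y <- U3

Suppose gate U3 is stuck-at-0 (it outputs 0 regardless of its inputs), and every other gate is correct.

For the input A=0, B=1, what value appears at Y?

0

Propagate with U3 forced: U1=1, U2=1, U3=0 [stuck-at-0].
So Y = 0. (Without the fault it would be 1.)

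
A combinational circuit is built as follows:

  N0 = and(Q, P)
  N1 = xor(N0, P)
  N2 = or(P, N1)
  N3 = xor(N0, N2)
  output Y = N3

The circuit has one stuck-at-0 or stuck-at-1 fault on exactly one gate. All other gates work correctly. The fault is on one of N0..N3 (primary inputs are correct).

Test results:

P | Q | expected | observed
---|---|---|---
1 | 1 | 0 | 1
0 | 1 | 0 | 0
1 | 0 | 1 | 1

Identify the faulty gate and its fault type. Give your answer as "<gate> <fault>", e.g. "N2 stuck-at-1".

N0 stuck-at-0

Fault-free values for test 1 (P=1, Q=1): N0=1, N1=0, N2=1, N3=0, giving Y=0. Observed 1.
Test 1: faults giving observed 1 are {N0 stuck-at-0, N2 stuck-at-0, N3 stuck-at-1}.
Test 2 (P=0, Q=1): fault-free N0=0, N1=0, N2=0, N3=0 → 0; observed 0. Eliminates N3 stuck-at-1.
Test 3 (P=1, Q=0): fault-free N0=0, N1=1, N2=1, N3=1 → 1; observed 1. Eliminates N2 stuck-at-0.
Only N0 stuck-at-0 is consistent with every test.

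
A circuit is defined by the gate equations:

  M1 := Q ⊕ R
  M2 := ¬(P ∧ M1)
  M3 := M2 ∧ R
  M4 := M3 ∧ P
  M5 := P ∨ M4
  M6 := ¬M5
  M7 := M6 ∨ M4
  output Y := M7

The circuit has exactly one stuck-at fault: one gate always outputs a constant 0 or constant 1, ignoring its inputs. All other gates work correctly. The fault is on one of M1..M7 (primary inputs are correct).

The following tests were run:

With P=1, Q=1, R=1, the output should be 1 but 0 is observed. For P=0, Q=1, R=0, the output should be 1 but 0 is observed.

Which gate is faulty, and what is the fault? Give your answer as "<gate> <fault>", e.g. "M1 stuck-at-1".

Fault-free values for test 1 (P=1, Q=1, R=1): M1=0, M2=1, M3=1, M4=1, M5=1, M6=0, M7=1, giving Y=1. Observed 0.
Test 1: faults giving observed 0 are {M1 stuck-at-1, M2 stuck-at-0, M3 stuck-at-0, M4 stuck-at-0, M7 stuck-at-0}.
Test 2 (P=0, Q=1, R=0): fault-free M1=1, M2=1, M3=0, M4=0, M5=0, M6=1, M7=1 → 1; observed 0. Eliminates M1 stuck-at-1, M2 stuck-at-0, M3 stuck-at-0, M4 stuck-at-0.
Only M7 stuck-at-0 is consistent with every test.

M7 stuck-at-0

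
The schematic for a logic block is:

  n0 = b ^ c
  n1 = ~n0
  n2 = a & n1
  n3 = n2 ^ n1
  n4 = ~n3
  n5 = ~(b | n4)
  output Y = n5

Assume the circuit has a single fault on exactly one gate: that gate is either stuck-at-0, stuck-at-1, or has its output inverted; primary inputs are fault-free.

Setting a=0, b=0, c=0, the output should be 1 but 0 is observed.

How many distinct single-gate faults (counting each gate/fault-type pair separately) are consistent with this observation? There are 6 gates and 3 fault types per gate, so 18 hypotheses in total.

12

Fault-free: n0=0, n1=1, n2=0, n3=1, n4=0, n5=1 → 1. Observed 0.
  n0: stuck-at-1, inverted output ✓; others ✗
  n1: stuck-at-0, inverted output ✓; others ✗
  n2: stuck-at-1, inverted output ✓; others ✗
  n3: stuck-at-0, inverted output ✓; others ✗
  n4: stuck-at-1, inverted output ✓; others ✗
  n5: stuck-at-0, inverted output ✓; others ✗
Consistent faults: {n0 stuck-at-1, n0 inverted output, n1 stuck-at-0, n1 inverted output, n2 stuck-at-1, n2 inverted output, n3 stuck-at-0, n3 inverted output, n4 stuck-at-1, n4 inverted output, n5 stuck-at-0, n5 inverted output} — 12 in all.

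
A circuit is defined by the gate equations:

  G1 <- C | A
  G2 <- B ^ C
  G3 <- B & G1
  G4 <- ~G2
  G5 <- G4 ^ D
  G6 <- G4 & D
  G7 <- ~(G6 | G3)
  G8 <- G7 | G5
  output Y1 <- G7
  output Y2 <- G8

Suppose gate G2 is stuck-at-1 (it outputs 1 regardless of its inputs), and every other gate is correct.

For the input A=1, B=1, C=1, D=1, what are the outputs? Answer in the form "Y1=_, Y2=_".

Propagate with G2 forced: G1=1, G2=1 [stuck-at-1], G3=1, G4=0, G5=1, G6=0, G7=0, G8=1.
So the outputs are Y1=0, Y2=1. (Without the fault they would be Y1=0, Y2=0.)

Y1=0, Y2=1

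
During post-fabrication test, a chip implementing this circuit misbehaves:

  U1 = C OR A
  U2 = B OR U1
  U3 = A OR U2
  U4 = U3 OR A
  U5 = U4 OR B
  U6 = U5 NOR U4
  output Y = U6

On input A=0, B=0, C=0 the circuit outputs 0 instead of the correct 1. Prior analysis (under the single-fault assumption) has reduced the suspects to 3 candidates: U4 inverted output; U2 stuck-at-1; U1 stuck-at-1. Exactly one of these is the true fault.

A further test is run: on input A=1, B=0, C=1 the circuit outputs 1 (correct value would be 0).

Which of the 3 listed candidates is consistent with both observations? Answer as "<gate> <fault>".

U4 inverted output

Evaluate each candidate on input A=1, B=0, C=1:
  U4 inverted output: U1=1, U2=1, U3=1, U4=0 [inverted output], U5=0, U6=1 → 1 — matches
  U2 stuck-at-1: U1=1, U2=1 [stuck-at-1], U3=1, U4=1, U5=1, U6=0 → 0 — eliminated
  U1 stuck-at-1: U1=1 [stuck-at-1], U2=1, U3=1, U4=1, U5=1, U6=0 → 0 — eliminated
Only U4 inverted output reproduces the observed 1.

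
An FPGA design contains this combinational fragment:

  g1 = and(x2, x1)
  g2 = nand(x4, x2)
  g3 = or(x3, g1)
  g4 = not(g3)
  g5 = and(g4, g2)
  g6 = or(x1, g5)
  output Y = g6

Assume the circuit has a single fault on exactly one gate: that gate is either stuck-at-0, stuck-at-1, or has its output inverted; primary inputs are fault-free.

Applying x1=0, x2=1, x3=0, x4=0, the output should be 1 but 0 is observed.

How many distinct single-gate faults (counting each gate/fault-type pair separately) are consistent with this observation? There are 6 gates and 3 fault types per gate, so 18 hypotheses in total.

12

Fault-free: g1=0, g2=1, g3=0, g4=1, g5=1, g6=1 → 1. Observed 0.
  g1: stuck-at-1, inverted output ✓; others ✗
  g2: stuck-at-0, inverted output ✓; others ✗
  g3: stuck-at-1, inverted output ✓; others ✗
  g4: stuck-at-0, inverted output ✓; others ✗
  g5: stuck-at-0, inverted output ✓; others ✗
  g6: stuck-at-0, inverted output ✓; others ✗
Consistent faults: {g1 stuck-at-1, g1 inverted output, g2 stuck-at-0, g2 inverted output, g3 stuck-at-1, g3 inverted output, g4 stuck-at-0, g4 inverted output, g5 stuck-at-0, g5 inverted output, g6 stuck-at-0, g6 inverted output} — 12 in all.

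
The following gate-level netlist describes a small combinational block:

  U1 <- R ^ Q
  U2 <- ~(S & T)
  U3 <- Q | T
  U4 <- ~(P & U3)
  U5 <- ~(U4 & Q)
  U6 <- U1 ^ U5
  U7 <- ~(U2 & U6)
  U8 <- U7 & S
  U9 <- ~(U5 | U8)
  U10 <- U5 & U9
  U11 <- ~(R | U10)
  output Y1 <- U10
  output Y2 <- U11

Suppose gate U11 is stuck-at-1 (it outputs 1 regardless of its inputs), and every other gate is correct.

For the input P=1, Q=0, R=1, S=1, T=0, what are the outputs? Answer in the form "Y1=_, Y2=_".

Y1=0, Y2=1

Propagate with U11 forced: U1=1, U2=1, U3=0, U4=1, U5=1, U6=0, U7=1, U8=1, U9=0, U10=0, U11=1 [stuck-at-1].
So the outputs are Y1=0, Y2=1. (Without the fault they would be Y1=0, Y2=0.)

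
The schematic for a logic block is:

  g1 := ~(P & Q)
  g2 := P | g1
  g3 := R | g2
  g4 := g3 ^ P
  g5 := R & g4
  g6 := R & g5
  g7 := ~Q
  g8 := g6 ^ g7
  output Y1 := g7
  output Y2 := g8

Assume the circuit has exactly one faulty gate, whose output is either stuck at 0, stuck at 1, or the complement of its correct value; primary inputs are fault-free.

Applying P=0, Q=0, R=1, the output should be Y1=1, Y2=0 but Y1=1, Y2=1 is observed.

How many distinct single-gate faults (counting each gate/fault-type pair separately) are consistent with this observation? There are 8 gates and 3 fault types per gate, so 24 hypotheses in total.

10

Fault-free: g1=1, g2=1, g3=1, g4=1, g5=1, g6=1, g7=1, g8=0 → Y1=1, Y2=0. Observed Y1=1, Y2=1.
  g1: none of the 3 fault types match ✗
  g2: none of the 3 fault types match ✗
  g3: stuck-at-0, inverted output ✓; others ✗
  g4: stuck-at-0, inverted output ✓; others ✗
  g5: stuck-at-0, inverted output ✓; others ✗
  g6: stuck-at-0, inverted output ✓; others ✗
  g7: none of the 3 fault types match ✗
  g8: stuck-at-1, inverted output ✓; others ✗
Consistent faults: {g3 stuck-at-0, g3 inverted output, g4 stuck-at-0, g4 inverted output, g5 stuck-at-0, g5 inverted output, g6 stuck-at-0, g6 inverted output, g8 stuck-at-1, g8 inverted output} — 10 in all.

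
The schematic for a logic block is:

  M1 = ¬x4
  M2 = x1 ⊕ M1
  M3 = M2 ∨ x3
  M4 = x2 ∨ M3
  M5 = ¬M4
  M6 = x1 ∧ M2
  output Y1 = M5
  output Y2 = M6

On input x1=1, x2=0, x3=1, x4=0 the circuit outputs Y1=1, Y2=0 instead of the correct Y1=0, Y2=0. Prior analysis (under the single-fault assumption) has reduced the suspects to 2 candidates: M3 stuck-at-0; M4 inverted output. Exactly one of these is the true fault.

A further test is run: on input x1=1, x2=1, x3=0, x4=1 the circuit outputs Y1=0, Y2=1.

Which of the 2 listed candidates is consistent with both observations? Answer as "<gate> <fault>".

M3 stuck-at-0

Evaluate each candidate on input x1=1, x2=1, x3=0, x4=1:
  M3 stuck-at-0: M1=0, M2=1, M3=0 [stuck-at-0], M4=1, M5=0, M6=1 → Y1=0, Y2=1 — matches
  M4 inverted output: M1=0, M2=1, M3=1, M4=0 [inverted output], M5=1, M6=1 → Y1=1, Y2=1 — eliminated
Only M3 stuck-at-0 reproduces the observed Y1=0, Y2=1.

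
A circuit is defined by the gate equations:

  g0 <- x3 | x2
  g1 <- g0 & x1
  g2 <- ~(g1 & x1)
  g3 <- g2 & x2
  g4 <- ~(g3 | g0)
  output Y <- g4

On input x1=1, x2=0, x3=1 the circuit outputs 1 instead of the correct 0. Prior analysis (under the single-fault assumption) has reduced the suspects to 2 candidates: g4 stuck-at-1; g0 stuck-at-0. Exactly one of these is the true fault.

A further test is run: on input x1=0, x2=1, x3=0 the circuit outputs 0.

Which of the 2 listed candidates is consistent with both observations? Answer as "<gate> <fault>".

Evaluate each candidate on input x1=0, x2=1, x3=0:
  g4 stuck-at-1: g0=1, g1=0, g2=1, g3=1, g4=1 [stuck-at-1] → 1 — eliminated
  g0 stuck-at-0: g0=0 [stuck-at-0], g1=0, g2=1, g3=1, g4=0 → 0 — matches
Only g0 stuck-at-0 reproduces the observed 0.

g0 stuck-at-0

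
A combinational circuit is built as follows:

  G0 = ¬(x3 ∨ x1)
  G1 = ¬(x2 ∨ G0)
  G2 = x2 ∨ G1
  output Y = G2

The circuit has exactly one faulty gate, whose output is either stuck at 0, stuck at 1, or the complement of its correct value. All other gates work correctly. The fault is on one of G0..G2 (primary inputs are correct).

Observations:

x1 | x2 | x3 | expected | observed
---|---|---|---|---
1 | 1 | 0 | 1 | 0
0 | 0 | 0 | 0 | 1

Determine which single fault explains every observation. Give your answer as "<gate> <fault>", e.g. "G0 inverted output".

Fault-free values for test 1 (x1=1, x2=1, x3=0): G0=0, G1=0, G2=1, giving Y=1. Observed 0.
Test 1: faults giving observed 0 are {G2 stuck-at-0, G2 inverted output}.
Test 2 (x1=0, x2=0, x3=0): fault-free G0=1, G1=0, G2=0 → 0; observed 1. Eliminates G2 stuck-at-0.
Only G2 inverted output is consistent with every test.

G2 inverted output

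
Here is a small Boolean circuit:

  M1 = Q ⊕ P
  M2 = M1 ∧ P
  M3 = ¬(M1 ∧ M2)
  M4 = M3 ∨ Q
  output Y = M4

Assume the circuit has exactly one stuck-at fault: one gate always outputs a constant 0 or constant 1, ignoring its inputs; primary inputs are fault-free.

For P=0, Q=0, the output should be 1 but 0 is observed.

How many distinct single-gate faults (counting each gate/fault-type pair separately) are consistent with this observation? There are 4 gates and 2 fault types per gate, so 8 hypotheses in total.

2

Fault-free: M1=0, M2=0, M3=1, M4=1 → 1. Observed 0.
  M1 stuck-at-0: output 1 ✗
  M1 stuck-at-1: output 1 ✗
  M2 stuck-at-0: output 1 ✗
  M2 stuck-at-1: output 1 ✗
  M3 stuck-at-0: output 0 ✓
  M3 stuck-at-1: output 1 ✗
  M4 stuck-at-0: output 0 ✓
  M4 stuck-at-1: output 1 ✗
Consistent faults: {M3 stuck-at-0, M4 stuck-at-0} — 2 in all.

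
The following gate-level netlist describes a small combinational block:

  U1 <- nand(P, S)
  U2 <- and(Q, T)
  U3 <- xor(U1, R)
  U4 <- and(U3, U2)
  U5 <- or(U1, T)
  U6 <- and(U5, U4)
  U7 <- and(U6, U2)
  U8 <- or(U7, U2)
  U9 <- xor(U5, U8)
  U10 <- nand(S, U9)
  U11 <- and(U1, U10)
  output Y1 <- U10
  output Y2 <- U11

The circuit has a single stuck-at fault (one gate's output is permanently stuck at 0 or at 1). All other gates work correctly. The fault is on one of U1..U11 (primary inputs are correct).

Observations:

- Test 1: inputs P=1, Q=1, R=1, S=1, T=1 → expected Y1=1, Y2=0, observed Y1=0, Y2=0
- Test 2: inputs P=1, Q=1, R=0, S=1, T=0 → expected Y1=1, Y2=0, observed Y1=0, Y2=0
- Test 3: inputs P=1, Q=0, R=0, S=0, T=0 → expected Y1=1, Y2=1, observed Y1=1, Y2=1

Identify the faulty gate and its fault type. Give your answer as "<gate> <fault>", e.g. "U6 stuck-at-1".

U9 stuck-at-1

Fault-free values for test 1 (P=1, Q=1, R=1, S=1, T=1): U1=0, U2=1, U3=1, U4=1, U5=1, U6=1, U7=1, U8=1, U9=0, U10=1, U11=0, giving Y1=1, Y2=0. Observed Y1=0, Y2=0.
Test 1: faults giving observed Y1=0, Y2=0 are {U2 stuck-at-0, U5 stuck-at-0, U8 stuck-at-0, U9 stuck-at-1, U10 stuck-at-0}.
Test 2 (P=1, Q=1, R=0, S=1, T=0): fault-free U1=0, U2=0, U3=0, U4=0, U5=0, U6=0, U7=0, U8=0, U9=0, U10=1, U11=0 → Y1=1, Y2=0; observed Y1=0, Y2=0. Eliminates U2 stuck-at-0, U5 stuck-at-0, U8 stuck-at-0.
Test 3 (P=1, Q=0, R=0, S=0, T=0): fault-free U1=1, U2=0, U3=1, U4=0, U5=1, U6=0, U7=0, U8=0, U9=1, U10=1, U11=1 → Y1=1, Y2=1; observed Y1=1, Y2=1. Eliminates U10 stuck-at-0.
Only U9 stuck-at-1 is consistent with every test.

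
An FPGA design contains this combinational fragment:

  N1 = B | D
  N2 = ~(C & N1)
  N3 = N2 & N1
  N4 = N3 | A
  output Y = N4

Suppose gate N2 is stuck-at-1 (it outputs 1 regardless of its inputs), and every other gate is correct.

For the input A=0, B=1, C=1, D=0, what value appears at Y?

1

Propagate with N2 forced: N1=1, N2=1 [stuck-at-1], N3=1, N4=1.
So Y = 1. (Without the fault it would be 0.)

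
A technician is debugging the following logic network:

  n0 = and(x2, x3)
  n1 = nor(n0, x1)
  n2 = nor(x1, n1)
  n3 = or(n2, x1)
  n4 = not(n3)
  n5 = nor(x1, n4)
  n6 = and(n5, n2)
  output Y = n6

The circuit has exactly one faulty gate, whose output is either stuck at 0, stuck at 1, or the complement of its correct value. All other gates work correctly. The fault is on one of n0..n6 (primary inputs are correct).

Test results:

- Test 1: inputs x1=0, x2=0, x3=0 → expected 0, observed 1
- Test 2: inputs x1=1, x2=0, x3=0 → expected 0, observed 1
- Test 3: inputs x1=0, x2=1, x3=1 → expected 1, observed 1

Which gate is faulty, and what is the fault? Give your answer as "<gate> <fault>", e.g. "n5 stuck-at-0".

Fault-free values for test 1 (x1=0, x2=0, x3=0): n0=0, n1=1, n2=0, n3=0, n4=1, n5=0, n6=0, giving Y=0. Observed 1.
Test 1: faults giving observed 1 are {n0 stuck-at-1, n0 inverted output, n1 stuck-at-0, n1 inverted output, n2 stuck-at-1, n2 inverted output, n6 stuck-at-1, n6 inverted output}.
Test 2 (x1=1, x2=0, x3=0): fault-free n0=0, n1=0, n2=0, n3=1, n4=0, n5=0, n6=0 → 0; observed 1. Eliminates n0 stuck-at-1, n0 inverted output, n1 stuck-at-0, n1 inverted output, n2 stuck-at-1, n2 inverted output.
Test 3 (x1=0, x2=1, x3=1): fault-free n0=1, n1=0, n2=1, n3=1, n4=0, n5=1, n6=1 → 1; observed 1. Eliminates n6 inverted output.
Only n6 stuck-at-1 is consistent with every test.

n6 stuck-at-1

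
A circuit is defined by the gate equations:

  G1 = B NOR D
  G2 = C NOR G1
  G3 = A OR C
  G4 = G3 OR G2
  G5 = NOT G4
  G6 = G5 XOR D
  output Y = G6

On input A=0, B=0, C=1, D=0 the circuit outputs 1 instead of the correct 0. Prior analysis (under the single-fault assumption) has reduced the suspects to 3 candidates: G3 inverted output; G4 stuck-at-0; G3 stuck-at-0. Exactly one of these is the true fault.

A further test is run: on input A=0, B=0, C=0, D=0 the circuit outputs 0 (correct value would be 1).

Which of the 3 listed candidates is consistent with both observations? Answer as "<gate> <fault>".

Evaluate each candidate on input A=0, B=0, C=0, D=0:
  G3 inverted output: G1=1, G2=0, G3=1 [inverted output], G4=1, G5=0, G6=0 → 0 — matches
  G4 stuck-at-0: G1=1, G2=0, G3=0, G4=0 [stuck-at-0], G5=1, G6=1 → 1 — eliminated
  G3 stuck-at-0: G1=1, G2=0, G3=0 [stuck-at-0], G4=0, G5=1, G6=1 → 1 — eliminated
Only G3 inverted output reproduces the observed 0.

G3 inverted output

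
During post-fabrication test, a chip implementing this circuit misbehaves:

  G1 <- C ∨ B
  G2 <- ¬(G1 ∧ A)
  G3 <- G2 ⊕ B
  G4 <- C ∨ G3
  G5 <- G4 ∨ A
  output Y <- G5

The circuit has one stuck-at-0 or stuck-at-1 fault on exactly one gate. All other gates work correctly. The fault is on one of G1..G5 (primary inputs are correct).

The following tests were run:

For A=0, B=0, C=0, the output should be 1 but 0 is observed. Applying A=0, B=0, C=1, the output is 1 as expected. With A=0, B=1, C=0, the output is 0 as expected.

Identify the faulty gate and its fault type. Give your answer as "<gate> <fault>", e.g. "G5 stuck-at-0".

G3 stuck-at-0

Fault-free values for test 1 (A=0, B=0, C=0): G1=0, G2=1, G3=1, G4=1, G5=1, giving Y=1. Observed 0.
Test 1: faults giving observed 0 are {G2 stuck-at-0, G3 stuck-at-0, G4 stuck-at-0, G5 stuck-at-0}.
Test 2 (A=0, B=0, C=1): fault-free G1=1, G2=1, G3=1, G4=1, G5=1 → 1; observed 1. Eliminates G4 stuck-at-0, G5 stuck-at-0.
Test 3 (A=0, B=1, C=0): fault-free G1=1, G2=1, G3=0, G4=0, G5=0 → 0; observed 0. Eliminates G2 stuck-at-0.
Only G3 stuck-at-0 is consistent with every test.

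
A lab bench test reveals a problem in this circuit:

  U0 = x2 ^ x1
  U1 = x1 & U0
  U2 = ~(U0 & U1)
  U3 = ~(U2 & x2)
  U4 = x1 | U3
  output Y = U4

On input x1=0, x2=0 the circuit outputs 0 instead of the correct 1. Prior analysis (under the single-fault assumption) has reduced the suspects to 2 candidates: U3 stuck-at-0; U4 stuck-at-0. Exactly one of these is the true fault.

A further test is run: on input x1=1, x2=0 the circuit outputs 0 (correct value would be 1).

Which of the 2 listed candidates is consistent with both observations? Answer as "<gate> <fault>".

Evaluate each candidate on input x1=1, x2=0:
  U3 stuck-at-0: U0=1, U1=1, U2=0, U3=0 [stuck-at-0], U4=1 → 1 — eliminated
  U4 stuck-at-0: U0=1, U1=1, U2=0, U3=1, U4=0 [stuck-at-0] → 0 — matches
Only U4 stuck-at-0 reproduces the observed 0.

U4 stuck-at-0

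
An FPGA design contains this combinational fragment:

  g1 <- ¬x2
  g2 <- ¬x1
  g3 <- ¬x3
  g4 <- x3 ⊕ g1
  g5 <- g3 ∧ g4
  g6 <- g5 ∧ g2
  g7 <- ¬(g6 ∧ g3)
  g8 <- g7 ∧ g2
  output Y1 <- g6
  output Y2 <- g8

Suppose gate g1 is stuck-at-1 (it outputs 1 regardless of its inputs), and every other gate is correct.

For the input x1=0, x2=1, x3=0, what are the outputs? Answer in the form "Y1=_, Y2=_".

Propagate with g1 forced: g1=1 [stuck-at-1], g2=1, g3=1, g4=1, g5=1, g6=1, g7=0, g8=0.
So the outputs are Y1=1, Y2=0. (Without the fault they would be Y1=0, Y2=1.)

Y1=1, Y2=0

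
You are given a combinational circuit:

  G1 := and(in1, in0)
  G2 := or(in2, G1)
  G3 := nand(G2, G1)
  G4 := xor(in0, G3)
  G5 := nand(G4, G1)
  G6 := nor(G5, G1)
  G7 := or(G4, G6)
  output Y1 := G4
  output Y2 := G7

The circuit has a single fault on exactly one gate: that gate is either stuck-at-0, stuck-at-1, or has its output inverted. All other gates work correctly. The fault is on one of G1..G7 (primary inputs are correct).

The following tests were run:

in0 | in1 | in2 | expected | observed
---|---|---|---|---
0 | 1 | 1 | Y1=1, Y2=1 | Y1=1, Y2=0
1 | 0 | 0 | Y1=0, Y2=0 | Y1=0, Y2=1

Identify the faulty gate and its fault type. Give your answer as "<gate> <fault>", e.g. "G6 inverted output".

G7 inverted output

Fault-free values for test 1 (in0=0, in1=1, in2=1): G1=0, G2=1, G3=1, G4=1, G5=1, G6=0, G7=1, giving Y1=1, Y2=1. Observed Y1=1, Y2=0.
Test 1: faults giving observed Y1=1, Y2=0 are {G7 stuck-at-0, G7 inverted output}.
Test 2 (in0=1, in1=0, in2=0): fault-free G1=0, G2=0, G3=1, G4=0, G5=1, G6=0, G7=0 → Y1=0, Y2=0; observed Y1=0, Y2=1. Eliminates G7 stuck-at-0.
Only G7 inverted output is consistent with every test.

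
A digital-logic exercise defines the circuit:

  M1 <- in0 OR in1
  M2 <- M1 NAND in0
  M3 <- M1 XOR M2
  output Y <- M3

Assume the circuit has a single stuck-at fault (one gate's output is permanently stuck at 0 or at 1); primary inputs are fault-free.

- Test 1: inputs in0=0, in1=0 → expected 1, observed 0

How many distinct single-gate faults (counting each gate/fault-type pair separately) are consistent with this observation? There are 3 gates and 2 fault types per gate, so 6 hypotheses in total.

Fault-free: M1=0, M2=1, M3=1 → 1. Observed 0.
  M1 stuck-at-0: output 1 ✗
  M1 stuck-at-1: output 0 ✓
  M2 stuck-at-0: output 0 ✓
  M2 stuck-at-1: output 1 ✗
  M3 stuck-at-0: output 0 ✓
  M3 stuck-at-1: output 1 ✗
Consistent faults: {M1 stuck-at-1, M2 stuck-at-0, M3 stuck-at-0} — 3 in all.

3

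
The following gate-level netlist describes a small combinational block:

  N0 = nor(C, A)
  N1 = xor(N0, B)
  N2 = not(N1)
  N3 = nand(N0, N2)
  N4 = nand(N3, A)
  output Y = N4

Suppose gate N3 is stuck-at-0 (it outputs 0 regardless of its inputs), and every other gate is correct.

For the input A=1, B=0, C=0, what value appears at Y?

Propagate with N3 forced: N0=0, N1=0, N2=1, N3=0 [stuck-at-0], N4=1.
So Y = 1. (Without the fault it would be 0.)

1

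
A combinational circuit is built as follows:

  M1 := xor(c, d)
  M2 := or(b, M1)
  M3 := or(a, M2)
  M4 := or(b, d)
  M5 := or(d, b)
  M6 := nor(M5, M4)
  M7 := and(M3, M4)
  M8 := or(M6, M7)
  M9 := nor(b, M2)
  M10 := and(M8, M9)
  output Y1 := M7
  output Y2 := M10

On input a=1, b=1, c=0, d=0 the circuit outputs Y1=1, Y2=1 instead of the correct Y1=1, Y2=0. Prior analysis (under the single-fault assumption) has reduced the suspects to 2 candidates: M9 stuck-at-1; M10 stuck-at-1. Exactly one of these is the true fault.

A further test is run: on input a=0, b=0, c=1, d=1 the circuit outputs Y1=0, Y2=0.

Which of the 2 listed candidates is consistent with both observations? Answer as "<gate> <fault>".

M9 stuck-at-1

Evaluate each candidate on input a=0, b=0, c=1, d=1:
  M9 stuck-at-1: M1=0, M2=0, M3=0, M4=1, M5=1, M6=0, M7=0, M8=0, M9=1 [stuck-at-1], M10=0 → Y1=0, Y2=0 — matches
  M10 stuck-at-1: M1=0, M2=0, M3=0, M4=1, M5=1, M6=0, M7=0, M8=0, M9=1, M10=1 [stuck-at-1] → Y1=0, Y2=1 — eliminated
Only M9 stuck-at-1 reproduces the observed Y1=0, Y2=0.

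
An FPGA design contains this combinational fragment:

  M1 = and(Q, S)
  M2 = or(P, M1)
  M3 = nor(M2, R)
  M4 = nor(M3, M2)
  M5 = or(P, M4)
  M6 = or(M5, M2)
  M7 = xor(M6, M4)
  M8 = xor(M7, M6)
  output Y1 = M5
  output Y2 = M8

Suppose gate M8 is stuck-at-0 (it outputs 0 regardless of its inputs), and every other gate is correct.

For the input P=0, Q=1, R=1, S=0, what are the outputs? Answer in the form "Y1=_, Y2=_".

Propagate with M8 forced: M1=0, M2=0, M3=0, M4=1, M5=1, M6=1, M7=0, M8=0 [stuck-at-0].
So the outputs are Y1=1, Y2=0. (Without the fault they would be Y1=1, Y2=1.)

Y1=1, Y2=0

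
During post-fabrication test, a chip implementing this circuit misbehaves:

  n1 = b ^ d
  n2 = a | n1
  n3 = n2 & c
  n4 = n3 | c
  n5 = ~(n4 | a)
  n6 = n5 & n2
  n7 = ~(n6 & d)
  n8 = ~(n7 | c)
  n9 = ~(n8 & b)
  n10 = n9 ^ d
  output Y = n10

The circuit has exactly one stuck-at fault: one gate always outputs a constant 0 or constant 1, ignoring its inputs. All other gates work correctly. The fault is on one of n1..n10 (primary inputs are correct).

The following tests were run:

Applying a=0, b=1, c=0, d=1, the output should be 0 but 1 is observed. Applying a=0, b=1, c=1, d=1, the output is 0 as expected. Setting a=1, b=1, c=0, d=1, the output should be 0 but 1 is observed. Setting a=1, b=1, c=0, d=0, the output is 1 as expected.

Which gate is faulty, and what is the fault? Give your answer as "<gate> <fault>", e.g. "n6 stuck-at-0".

n6 stuck-at-1

Fault-free values for test 1 (a=0, b=1, c=0, d=1): n1=0, n2=0, n3=0, n4=0, n5=1, n6=0, n7=1, n8=0, n9=1, n10=0, giving Y=0. Observed 1.
Test 1: faults giving observed 1 are {n1 stuck-at-1, n2 stuck-at-1, n6 stuck-at-1, n7 stuck-at-0, n8 stuck-at-1, n9 stuck-at-0, n10 stuck-at-1}.
Test 2 (a=0, b=1, c=1, d=1): fault-free n1=0, n2=0, n3=0, n4=1, n5=0, n6=0, n7=1, n8=0, n9=1, n10=0 → 0; observed 0. Eliminates n8 stuck-at-1, n9 stuck-at-0, n10 stuck-at-1.
Test 3 (a=1, b=1, c=0, d=1): fault-free n1=0, n2=1, n3=0, n4=0, n5=0, n6=0, n7=1, n8=0, n9=1, n10=0 → 0; observed 1. Eliminates n1 stuck-at-1, n2 stuck-at-1.
Test 4 (a=1, b=1, c=0, d=0): fault-free n1=1, n2=1, n3=0, n4=0, n5=0, n6=0, n7=1, n8=0, n9=1, n10=1 → 1; observed 1. Eliminates n7 stuck-at-0.
Only n6 stuck-at-1 is consistent with every test.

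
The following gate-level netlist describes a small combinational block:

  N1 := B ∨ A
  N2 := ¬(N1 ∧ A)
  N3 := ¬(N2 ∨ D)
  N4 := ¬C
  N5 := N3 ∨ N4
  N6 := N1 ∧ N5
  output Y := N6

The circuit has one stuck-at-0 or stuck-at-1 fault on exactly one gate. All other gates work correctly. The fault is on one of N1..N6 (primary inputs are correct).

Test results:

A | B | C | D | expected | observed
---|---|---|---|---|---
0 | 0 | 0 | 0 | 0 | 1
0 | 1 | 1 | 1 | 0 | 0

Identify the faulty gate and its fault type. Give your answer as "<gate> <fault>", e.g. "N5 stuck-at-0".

N1 stuck-at-1

Fault-free values for test 1 (A=0, B=0, C=0, D=0): N1=0, N2=1, N3=0, N4=1, N5=1, N6=0, giving Y=0. Observed 1.
Test 1: faults giving observed 1 are {N1 stuck-at-1, N6 stuck-at-1}.
Test 2 (A=0, B=1, C=1, D=1): fault-free N1=1, N2=1, N3=0, N4=0, N5=0, N6=0 → 0; observed 0. Eliminates N6 stuck-at-1.
Only N1 stuck-at-1 is consistent with every test.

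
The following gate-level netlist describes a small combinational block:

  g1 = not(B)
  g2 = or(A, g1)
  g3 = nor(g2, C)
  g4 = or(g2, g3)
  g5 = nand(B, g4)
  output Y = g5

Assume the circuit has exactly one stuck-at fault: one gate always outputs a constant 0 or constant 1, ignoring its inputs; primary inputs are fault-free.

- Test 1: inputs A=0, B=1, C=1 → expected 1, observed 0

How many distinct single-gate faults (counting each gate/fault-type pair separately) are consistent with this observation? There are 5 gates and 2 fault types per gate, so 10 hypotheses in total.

Fault-free: g1=0, g2=0, g3=0, g4=0, g5=1 → 1. Observed 0.
  g1 stuck-at-0: output 1 ✗
  g1 stuck-at-1: output 0 ✓
  g2 stuck-at-0: output 1 ✗
  g2 stuck-at-1: output 0 ✓
  g3 stuck-at-0: output 1 ✗
  g3 stuck-at-1: output 0 ✓
  g4 stuck-at-0: output 1 ✗
  g4 stuck-at-1: output 0 ✓
  g5 stuck-at-0: output 0 ✓
  g5 stuck-at-1: output 1 ✗
Consistent faults: {g1 stuck-at-1, g2 stuck-at-1, g3 stuck-at-1, g4 stuck-at-1, g5 stuck-at-0} — 5 in all.

5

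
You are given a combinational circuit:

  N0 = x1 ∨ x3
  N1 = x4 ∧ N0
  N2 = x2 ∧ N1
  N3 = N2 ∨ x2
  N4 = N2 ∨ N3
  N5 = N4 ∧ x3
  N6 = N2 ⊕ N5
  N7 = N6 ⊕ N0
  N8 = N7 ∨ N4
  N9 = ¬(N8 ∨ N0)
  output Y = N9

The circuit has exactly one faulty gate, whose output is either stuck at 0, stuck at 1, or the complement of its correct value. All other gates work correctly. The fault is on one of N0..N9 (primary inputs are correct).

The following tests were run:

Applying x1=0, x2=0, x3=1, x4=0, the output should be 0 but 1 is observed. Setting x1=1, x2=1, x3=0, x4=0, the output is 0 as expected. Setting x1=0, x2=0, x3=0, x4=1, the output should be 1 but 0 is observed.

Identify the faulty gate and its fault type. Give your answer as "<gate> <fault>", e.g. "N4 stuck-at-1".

Fault-free values for test 1 (x1=0, x2=0, x3=1, x4=0): N0=1, N1=0, N2=0, N3=0, N4=0, N5=0, N6=0, N7=1, N8=1, N9=0, giving Y=0. Observed 1.
Test 1: faults giving observed 1 are {N0 stuck-at-0, N0 inverted output, N9 stuck-at-1, N9 inverted output}.
Test 2 (x1=1, x2=1, x3=0, x4=0): fault-free N0=1, N1=0, N2=0, N3=1, N4=1, N5=0, N6=0, N7=1, N8=1, N9=0 → 0; observed 0. Eliminates N9 stuck-at-1, N9 inverted output.
Test 3 (x1=0, x2=0, x3=0, x4=1): fault-free N0=0, N1=0, N2=0, N3=0, N4=0, N5=0, N6=0, N7=0, N8=0, N9=1 → 1; observed 0. Eliminates N0 stuck-at-0.
Only N0 inverted output is consistent with every test.

N0 inverted output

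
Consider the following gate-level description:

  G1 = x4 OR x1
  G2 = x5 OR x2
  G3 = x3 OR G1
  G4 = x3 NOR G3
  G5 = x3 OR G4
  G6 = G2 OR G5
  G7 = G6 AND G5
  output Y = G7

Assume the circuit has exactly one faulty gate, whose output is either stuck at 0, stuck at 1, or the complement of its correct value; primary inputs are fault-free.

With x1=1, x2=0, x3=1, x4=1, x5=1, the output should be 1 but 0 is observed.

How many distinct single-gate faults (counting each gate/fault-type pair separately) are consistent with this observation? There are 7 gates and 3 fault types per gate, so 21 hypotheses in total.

6

Fault-free: G1=1, G2=1, G3=1, G4=0, G5=1, G6=1, G7=1 → 1. Observed 0.
  G1: none of the 3 fault types match ✗
  G2: none of the 3 fault types match ✗
  G3: none of the 3 fault types match ✗
  G4: none of the 3 fault types match ✗
  G5: stuck-at-0, inverted output ✓; others ✗
  G6: stuck-at-0, inverted output ✓; others ✗
  G7: stuck-at-0, inverted output ✓; others ✗
Consistent faults: {G5 stuck-at-0, G5 inverted output, G6 stuck-at-0, G6 inverted output, G7 stuck-at-0, G7 inverted output} — 6 in all.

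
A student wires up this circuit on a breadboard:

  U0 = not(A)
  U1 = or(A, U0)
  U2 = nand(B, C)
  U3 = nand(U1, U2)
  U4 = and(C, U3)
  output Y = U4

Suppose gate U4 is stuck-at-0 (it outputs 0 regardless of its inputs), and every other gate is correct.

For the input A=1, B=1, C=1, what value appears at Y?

0

Propagate with U4 forced: U0=0, U1=1, U2=0, U3=1, U4=0 [stuck-at-0].
So Y = 0. (Without the fault it would be 1.)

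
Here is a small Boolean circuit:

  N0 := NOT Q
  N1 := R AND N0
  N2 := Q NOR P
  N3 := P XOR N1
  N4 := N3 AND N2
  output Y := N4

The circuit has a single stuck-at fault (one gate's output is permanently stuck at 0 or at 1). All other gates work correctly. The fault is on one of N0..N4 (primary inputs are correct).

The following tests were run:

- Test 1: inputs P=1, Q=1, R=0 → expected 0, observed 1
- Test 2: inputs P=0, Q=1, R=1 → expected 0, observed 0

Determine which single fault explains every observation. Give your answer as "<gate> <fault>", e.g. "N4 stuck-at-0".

N2 stuck-at-1

Fault-free values for test 1 (P=1, Q=1, R=0): N0=0, N1=0, N2=0, N3=1, N4=0, giving Y=0. Observed 1.
Test 1: faults giving observed 1 are {N2 stuck-at-1, N4 stuck-at-1}.
Test 2 (P=0, Q=1, R=1): fault-free N0=0, N1=0, N2=0, N3=0, N4=0 → 0; observed 0. Eliminates N4 stuck-at-1.
Only N2 stuck-at-1 is consistent with every test.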